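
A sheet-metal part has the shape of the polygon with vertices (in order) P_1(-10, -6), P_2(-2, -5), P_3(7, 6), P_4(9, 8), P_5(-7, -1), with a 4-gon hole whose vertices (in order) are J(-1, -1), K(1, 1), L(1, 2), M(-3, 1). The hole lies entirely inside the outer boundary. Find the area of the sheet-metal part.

Outer boundary:
Apply the surveyor's formula: 2A = Σ (x_i·y_{i+1} − x_{i+1}·y_i), indices taken mod 5.
Σ = (38) + (23) + (2) + (47) + (32) = 142
Area = |Σ|/2 = 71.
Hole:
J→K: (-1)(1) − (1)(-1) = 0
K→L: (1)(2) − (1)(1) = 1
L→M: (1)(1) − (-3)(2) = 7
M→J: (-3)(-1) − (-1)(1) = 4
Σ = 12
Area = |Σ|/2 = 6.
Net area = 71 − 6 = 65.

65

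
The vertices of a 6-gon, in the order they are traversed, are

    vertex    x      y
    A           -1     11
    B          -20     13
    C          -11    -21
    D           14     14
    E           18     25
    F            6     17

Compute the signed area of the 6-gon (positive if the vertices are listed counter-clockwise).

623.5

Cross-terms: 207, 563, 140, 98, 156, 83  ⇒  Σ = 1247
Signed area = Σ/2 = 623.5 (positive ⇒ counter-clockwise traversal).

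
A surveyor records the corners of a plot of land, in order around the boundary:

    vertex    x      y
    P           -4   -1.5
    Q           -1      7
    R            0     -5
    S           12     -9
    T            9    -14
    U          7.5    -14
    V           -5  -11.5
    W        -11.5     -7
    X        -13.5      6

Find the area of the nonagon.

222.625

Apply Gauss's area formula: 2A = Σ (x_i·y_{i+1} − x_{i+1}·y_i), indices taken mod 9.
Σ = (-29.5) + (5) + (60) + (-87) + (-21) + (-156.25) + (-97.25) + (-163.5) + (44.25) = -445.25
Area = |Σ|/2 = 222.625.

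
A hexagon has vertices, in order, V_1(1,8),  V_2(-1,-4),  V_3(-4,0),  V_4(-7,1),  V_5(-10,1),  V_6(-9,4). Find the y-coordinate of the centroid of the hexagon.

197/72

Apply Gauss's area formula. First the cross-terms c_i = x_i·y_{i+1} − x_{i+1}·y_i:
  4, -16, -4, 3, -31, -76  ⇒  2A = -120, A = -60.
Then Σ (y_i + y_{i+1})·c_i = -985, so ȳ = -985 / (6·(-60)) = 197/72.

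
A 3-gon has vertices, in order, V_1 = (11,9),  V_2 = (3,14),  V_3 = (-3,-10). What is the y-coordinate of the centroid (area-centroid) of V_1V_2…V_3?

13/3

Apply the shoelace formula. First the cross-terms c_i = x_i·y_{i+1} − x_{i+1}·y_i:
  127, 12, 83  ⇒  2A = 222, A = 111.
Then Σ (y_i + y_{i+1})·c_i = 2886, so ȳ = 2886 / (6·111) = 13/3.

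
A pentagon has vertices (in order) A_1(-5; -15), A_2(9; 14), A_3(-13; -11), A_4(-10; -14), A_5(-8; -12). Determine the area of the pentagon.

144

Apply the surveyor's formula: 2A = Σ (x_i·y_{i+1} − x_{i+1}·y_i), indices taken mod 5.
Σ = (65) + (83) + (72) + (8) + (60) = 288
Area = |Σ|/2 = 144.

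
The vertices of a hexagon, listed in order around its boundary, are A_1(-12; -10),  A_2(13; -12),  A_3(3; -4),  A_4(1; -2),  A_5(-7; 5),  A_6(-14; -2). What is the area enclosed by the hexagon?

Apply the shoelace (surveyor's) formula: 2A = Σ (x_i·y_{i+1} − x_{i+1}·y_i), indices taken mod 6.
Σ = (274) + (-16) + (-2) + (-9) + (84) + (116) = 447
Area = |Σ|/2 = 223.5.

223.5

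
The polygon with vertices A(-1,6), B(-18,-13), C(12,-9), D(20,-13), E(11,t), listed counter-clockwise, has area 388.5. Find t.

5

Write out the shoelace sum; only the two edges meeting at E involve t:
2·Area = [(20·t − 11·(-13)) + (11·6 − (-1)·t)] + 463
       = 21·t + 672 = 777
⇒ t = 5.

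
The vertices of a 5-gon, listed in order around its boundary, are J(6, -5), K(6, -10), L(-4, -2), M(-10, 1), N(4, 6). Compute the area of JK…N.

Apply the shoelace formula: 2A = Σ (x_i·y_{i+1} − x_{i+1}·y_i), indices taken mod 5.
J→K: (6)(-10) − (6)(-5) = -30
K→L: (6)(-2) − (-4)(-10) = -52
L→M: (-4)(1) − (-10)(-2) = -24
M→N: (-10)(6) − (4)(1) = -64
N→J: (4)(-5) − (6)(6) = -56
Σ = -226
Area = |Σ|/2 = 113.

113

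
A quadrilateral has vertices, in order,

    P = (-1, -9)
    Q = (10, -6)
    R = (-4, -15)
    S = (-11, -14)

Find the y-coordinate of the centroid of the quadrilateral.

-190/17

Apply the shoelace formula. First the cross-terms c_i = x_i·y_{i+1} − x_{i+1}·y_i:
  96, -174, -109, 85  ⇒  2A = -102, A = -51.
Then Σ (y_i + y_{i+1})·c_i = 3420, so ȳ = 3420 / (6·(-51)) = -190/17.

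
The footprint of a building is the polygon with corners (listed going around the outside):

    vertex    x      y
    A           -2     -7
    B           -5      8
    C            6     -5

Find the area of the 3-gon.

63

Apply Gauss's area formula: 2A = Σ (x_i·y_{i+1} − x_{i+1}·y_i), indices taken mod 3.
A→B: (-2)(8) − (-5)(-7) = -51
B→C: (-5)(-5) − (6)(8) = -23
C→A: (6)(-7) − (-2)(-5) = -52
Σ = -126
Area = |Σ|/2 = 63.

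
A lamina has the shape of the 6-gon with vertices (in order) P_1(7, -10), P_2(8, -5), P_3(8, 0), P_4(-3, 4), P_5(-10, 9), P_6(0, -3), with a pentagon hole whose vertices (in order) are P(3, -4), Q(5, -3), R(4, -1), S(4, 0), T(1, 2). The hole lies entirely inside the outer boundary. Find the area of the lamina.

80.5

Outer boundary:
Apply Gauss's area formula: 2A = Σ (x_i·y_{i+1} − x_{i+1}·y_i), indices taken mod 6.
Cross-terms: 45, 40, 32, 13, 30, 21  ⇒  Σ = 181
Area = |Σ|/2 = 90.5.
Hole:
P→Q: (3)(-3) − (5)(-4) = 11
Q→R: (5)(-1) − (4)(-3) = 7
R→S: (4)(0) − (4)(-1) = 4
S→T: (4)(2) − (1)(0) = 8
T→P: (1)(-4) − (3)(2) = -10
Σ = 20
Area = |Σ|/2 = 10.
Net area = 90.5 − 10 = 80.5.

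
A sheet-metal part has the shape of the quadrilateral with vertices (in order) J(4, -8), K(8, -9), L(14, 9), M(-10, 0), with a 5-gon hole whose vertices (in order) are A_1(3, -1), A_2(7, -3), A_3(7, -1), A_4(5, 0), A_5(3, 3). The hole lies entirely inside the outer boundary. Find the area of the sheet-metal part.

Outer boundary:
Cross-terms: 28, 198, 90, 80  ⇒  Σ = 396
Area = |Σ|/2 = 198.
Hole:
A_1→A_2: (3)(-3) − (7)(-1) = -2
A_2→A_3: (7)(-1) − (7)(-3) = 14
A_3→A_4: (7)(0) − (5)(-1) = 5
A_4→A_5: (5)(3) − (3)(0) = 15
A_5→A_1: (3)(-1) − (3)(3) = -12
Σ = 20
Area = |Σ|/2 = 10.
Net area = 198 − 10 = 188.

188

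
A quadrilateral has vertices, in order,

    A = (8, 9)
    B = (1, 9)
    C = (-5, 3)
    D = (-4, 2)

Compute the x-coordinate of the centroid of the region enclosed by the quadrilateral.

149/183

Apply the shoelace formula. First the cross-terms c_i = x_i·y_{i+1} − x_{i+1}·y_i:
  63, 48, 2, -52  ⇒  2A = 61, A = 30.5.
Then Σ (x_i + x_{i+1})·c_i = 149, so x̄ = 149 / (6·30.5) = 149/183.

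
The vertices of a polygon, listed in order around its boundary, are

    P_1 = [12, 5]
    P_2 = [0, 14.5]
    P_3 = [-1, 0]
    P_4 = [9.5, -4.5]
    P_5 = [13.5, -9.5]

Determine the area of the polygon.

172.5

P_1→P_2: (12)(14.5) − (0)(5) = 174
P_2→P_3: (0)(0) − (-1)(14.5) = 14.5
P_3→P_4: (-1)(-4.5) − (9.5)(0) = 4.5
P_4→P_5: (9.5)(-9.5) − (13.5)(-4.5) = -29.5
P_5→P_1: (13.5)(5) − (12)(-9.5) = 181.5
Σ = 345
Area = |Σ|/2 = 172.5.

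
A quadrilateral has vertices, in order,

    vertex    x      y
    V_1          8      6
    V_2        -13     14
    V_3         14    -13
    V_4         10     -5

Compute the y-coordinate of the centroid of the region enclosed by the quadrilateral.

Apply the surveyor's formula. First the cross-terms c_i = x_i·y_{i+1} − x_{i+1}·y_i:
  190, -27, 60, 100  ⇒  2A = 323, A = 161.5.
Then Σ (y_i + y_{i+1})·c_i = 2793, so ȳ = 2793 / (6·161.5) = 49/17.

49/17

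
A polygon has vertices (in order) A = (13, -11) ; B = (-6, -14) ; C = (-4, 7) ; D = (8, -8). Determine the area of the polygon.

Apply the shoelace formula: 2A = Σ (x_i·y_{i+1} − x_{i+1}·y_i), indices taken mod 4.
Σ = (-248) + (-98) + (-24) + (16) = -354
Area = |Σ|/2 = 177.

177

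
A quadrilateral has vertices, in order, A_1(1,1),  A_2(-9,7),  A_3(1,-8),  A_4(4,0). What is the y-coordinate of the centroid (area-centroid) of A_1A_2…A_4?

-7/13

Apply Gauss's area formula. First the cross-terms c_i = x_i·y_{i+1} − x_{i+1}·y_i:
  16, 65, 32, 4  ⇒  2A = 117, A = 58.5.
Then Σ (y_i + y_{i+1})·c_i = -189, so ȳ = -189 / (6·58.5) = -7/13.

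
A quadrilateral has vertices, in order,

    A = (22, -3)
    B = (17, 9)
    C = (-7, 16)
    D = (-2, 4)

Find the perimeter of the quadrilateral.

|AB| = √((-5)² + (12)²) = √169 = 13
|BC| = √((-24)² + (7)²) = √625 = 25
|CD| = √((5)² + (-12)²) = √169 = 13
|DA| = √((24)² + (-7)²) = √625 = 25
Perimeter = 13 + 25 + 13 + 25 = 76.

76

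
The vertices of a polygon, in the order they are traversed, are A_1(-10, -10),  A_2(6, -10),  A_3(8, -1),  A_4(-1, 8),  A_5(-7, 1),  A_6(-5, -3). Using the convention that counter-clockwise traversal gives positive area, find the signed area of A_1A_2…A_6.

Apply the shoelace formula: 2A = Σ (x_i·y_{i+1} − x_{i+1}·y_i), indices taken mod 6.
Cross-terms: 160, 74, 63, 55, 26, 20  ⇒  Σ = 398
Signed area = Σ/2 = 199 (positive ⇒ counter-clockwise traversal).

199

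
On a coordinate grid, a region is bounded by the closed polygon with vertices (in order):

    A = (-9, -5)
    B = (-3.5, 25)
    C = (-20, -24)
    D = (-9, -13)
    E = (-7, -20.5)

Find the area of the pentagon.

164.75

Cross-terms: -242.5, 584, 44, 93.5, -149.5  ⇒  Σ = 329.5
Area = |Σ|/2 = 164.75.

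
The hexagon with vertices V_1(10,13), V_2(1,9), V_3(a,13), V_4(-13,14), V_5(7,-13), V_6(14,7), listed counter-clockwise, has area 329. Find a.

-3

Write out the shoelace sum; only the two edges meeting at V_3 involve a:
2·Area = [(1·13 − a·9) + (a·14 − (-13)·13)] + 491
       = 5·a + 673 = 658
⇒ a = -3.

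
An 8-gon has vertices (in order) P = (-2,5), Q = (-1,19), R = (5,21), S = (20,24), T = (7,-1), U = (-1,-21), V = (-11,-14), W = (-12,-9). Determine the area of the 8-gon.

P→Q: (-2)(19) − (-1)(5) = -33
Q→R: (-1)(21) − (5)(19) = -116
R→S: (5)(24) − (20)(21) = -300
S→T: (20)(-1) − (7)(24) = -188
T→U: (7)(-21) − (-1)(-1) = -148
U→V: (-1)(-14) − (-11)(-21) = -217
V→W: (-11)(-9) − (-12)(-14) = -69
W→P: (-12)(5) − (-2)(-9) = -78
Σ = -1149
Area = |Σ|/2 = 574.5.

574.5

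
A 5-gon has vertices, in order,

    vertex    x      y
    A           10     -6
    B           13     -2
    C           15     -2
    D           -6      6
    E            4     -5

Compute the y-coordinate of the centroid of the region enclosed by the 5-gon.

Apply the shoelace (surveyor's) formula. First the cross-terms c_i = x_i·y_{i+1} − x_{i+1}·y_i:
  58, 4, 78, 6, 26  ⇒  2A = 172, A = 86.
Then Σ (y_i + y_{i+1})·c_i = -448, so ȳ = -448 / (6·86) = -112/129.

-112/129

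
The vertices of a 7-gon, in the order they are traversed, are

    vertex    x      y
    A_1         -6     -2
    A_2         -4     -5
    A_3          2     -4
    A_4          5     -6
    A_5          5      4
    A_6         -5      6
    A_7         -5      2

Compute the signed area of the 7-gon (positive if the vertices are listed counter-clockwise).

99

Apply the shoelace (surveyor's) formula: 2A = Σ (x_i·y_{i+1} − x_{i+1}·y_i), indices taken mod 7.
Σ = (22) + (26) + (8) + (50) + (50) + (20) + (22) = 198
Signed area = Σ/2 = 99 (positive ⇒ counter-clockwise traversal).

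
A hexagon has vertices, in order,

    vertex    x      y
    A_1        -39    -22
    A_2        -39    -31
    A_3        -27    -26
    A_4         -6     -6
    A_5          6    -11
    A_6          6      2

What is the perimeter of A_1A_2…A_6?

128

|A_1A_2| = √((0)² + (-9)²) = √81 = 9
|A_2A_3| = √((12)² + (5)²) = √169 = 13
|A_3A_4| = √((21)² + (20)²) = √841 = 29
|A_4A_5| = √((12)² + (-5)²) = √169 = 13
|A_5A_6| = √((0)² + (13)²) = √169 = 13
|A_6A_1| = √((-45)² + (-24)²) = √2601 = 51
Perimeter = 9 + 13 + 29 + 13 + 13 + 51 = 128.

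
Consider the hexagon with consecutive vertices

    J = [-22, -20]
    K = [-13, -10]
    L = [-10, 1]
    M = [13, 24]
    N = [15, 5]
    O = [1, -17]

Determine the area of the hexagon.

677.5

Apply the shoelace formula: 2A = Σ (x_i·y_{i+1} − x_{i+1}·y_i), indices taken mod 6.
Σ = (-40) + (-113) + (-253) + (-295) + (-260) + (-394) = -1355
Area = |Σ|/2 = 677.5.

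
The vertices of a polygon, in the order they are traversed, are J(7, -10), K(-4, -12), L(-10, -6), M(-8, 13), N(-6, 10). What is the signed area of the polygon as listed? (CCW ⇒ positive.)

Apply Gauss's area formula: 2A = Σ (x_i·y_{i+1} − x_{i+1}·y_i), indices taken mod 5.
J→K: (7)(-12) − (-4)(-10) = -124
K→L: (-4)(-6) − (-10)(-12) = -96
L→M: (-10)(13) − (-8)(-6) = -178
M→N: (-8)(10) − (-6)(13) = -2
N→J: (-6)(-10) − (7)(10) = -10
Σ = -410
Signed area = Σ/2 = -205 (negative ⇒ clockwise traversal).

-205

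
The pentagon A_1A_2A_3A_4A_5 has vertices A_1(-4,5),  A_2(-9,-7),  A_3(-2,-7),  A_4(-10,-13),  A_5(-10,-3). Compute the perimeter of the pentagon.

|A_1A_2| = √((-5)² + (-12)²) = √169 = 13
|A_2A_3| = √((7)² + (0)²) = √49 = 7
|A_3A_4| = √((-8)² + (-6)²) = √100 = 10
|A_4A_5| = √((0)² + (10)²) = √100 = 10
|A_5A_1| = √((6)² + (8)²) = √100 = 10
Perimeter = 13 + 7 + 10 + 10 + 10 = 50.

50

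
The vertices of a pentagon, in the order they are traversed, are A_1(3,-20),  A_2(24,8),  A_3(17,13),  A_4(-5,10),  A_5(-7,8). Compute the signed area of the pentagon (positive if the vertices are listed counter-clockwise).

A_1→A_2: (3)(8) − (24)(-20) = 504
A_2→A_3: (24)(13) − (17)(8) = 176
A_3→A_4: (17)(10) − (-5)(13) = 235
A_4→A_5: (-5)(8) − (-7)(10) = 30
A_5→A_1: (-7)(-20) − (3)(8) = 116
Σ = 1061
Signed area = Σ/2 = 530.5 (positive ⇒ counter-clockwise traversal).

530.5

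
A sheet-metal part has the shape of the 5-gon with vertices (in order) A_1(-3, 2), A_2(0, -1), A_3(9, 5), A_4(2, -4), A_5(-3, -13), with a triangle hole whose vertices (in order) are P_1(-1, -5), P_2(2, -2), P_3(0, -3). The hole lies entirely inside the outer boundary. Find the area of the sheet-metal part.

Outer boundary:
Σ = (3) + (9) + (-46) + (-38) + (-45) = -117
Area = |Σ|/2 = 58.5.
Hole:
Apply the surveyor's formula: 2A = Σ (x_i·y_{i+1} − x_{i+1}·y_i), indices taken mod 3.
Cross-terms: 12, -6, -3  ⇒  Σ = 3
Area = |Σ|/2 = 1.5.
Net area = 58.5 − 1.5 = 57.

57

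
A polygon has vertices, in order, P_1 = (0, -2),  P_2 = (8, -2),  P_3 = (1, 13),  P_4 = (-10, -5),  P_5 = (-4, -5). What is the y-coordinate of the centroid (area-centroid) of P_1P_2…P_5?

194/95

Apply Gauss's area formula. First the cross-terms c_i = x_i·y_{i+1} − x_{i+1}·y_i:
  16, 106, 125, 30, 8  ⇒  2A = 285, A = 142.5.
Then Σ (y_i + y_{i+1})·c_i = 1746, so ȳ = 1746 / (6·142.5) = 194/95.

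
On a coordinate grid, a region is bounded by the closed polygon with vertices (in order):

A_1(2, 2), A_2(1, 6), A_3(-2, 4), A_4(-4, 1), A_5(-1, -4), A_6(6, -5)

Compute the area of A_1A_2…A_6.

54

Cross-terms: 10, 16, 14, 17, 29, 22  ⇒  Σ = 108
Area = |Σ|/2 = 54.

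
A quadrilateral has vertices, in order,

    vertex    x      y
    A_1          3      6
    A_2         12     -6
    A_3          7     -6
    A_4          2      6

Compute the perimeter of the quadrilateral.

|A_1A_2| = √((9)² + (-12)²) = √225 = 15
|A_2A_3| = √((-5)² + (0)²) = √25 = 5
|A_3A_4| = √((-5)² + (12)²) = √169 = 13
|A_4A_1| = √((1)² + (0)²) = √1 = 1
Perimeter = 15 + 5 + 13 + 1 = 34.

34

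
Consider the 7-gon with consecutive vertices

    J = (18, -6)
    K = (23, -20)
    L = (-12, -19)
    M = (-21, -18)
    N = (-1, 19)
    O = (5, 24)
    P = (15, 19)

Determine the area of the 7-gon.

1157.5

J→K: (18)(-20) − (23)(-6) = -222
K→L: (23)(-19) − (-12)(-20) = -677
L→M: (-12)(-18) − (-21)(-19) = -183
M→N: (-21)(19) − (-1)(-18) = -417
N→O: (-1)(24) − (5)(19) = -119
O→P: (5)(19) − (15)(24) = -265
P→J: (15)(-6) − (18)(19) = -432
Σ = -2315
Area = |Σ|/2 = 1157.5.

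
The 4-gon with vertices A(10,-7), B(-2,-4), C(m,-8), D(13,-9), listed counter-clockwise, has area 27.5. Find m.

2

Write out the shoelace sum; only the two edges meeting at C involve m:
2·Area = [((-2)·(-8) − m·(-4)) + (m·(-9) − 13·(-8))] + -55
       = -5·m + 65 = 55
⇒ m = 2.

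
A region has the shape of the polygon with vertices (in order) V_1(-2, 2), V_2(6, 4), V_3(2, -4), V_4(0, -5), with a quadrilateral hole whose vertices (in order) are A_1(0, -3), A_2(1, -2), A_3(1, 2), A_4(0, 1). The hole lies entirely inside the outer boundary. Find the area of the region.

Outer boundary:
Σ = (-20) + (-32) + (-10) + (-10) = -72
Area = |Σ|/2 = 36.
Hole:
Apply Gauss's area formula: 2A = Σ (x_i·y_{i+1} − x_{i+1}·y_i), indices taken mod 4.
Cross-terms: 3, 4, 1, 0  ⇒  Σ = 8
Area = |Σ|/2 = 4.
Net area = 36 − 4 = 32.

32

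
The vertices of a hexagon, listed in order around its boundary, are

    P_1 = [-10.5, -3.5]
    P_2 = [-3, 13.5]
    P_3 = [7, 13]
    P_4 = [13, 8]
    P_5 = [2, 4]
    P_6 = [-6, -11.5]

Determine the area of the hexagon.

230.75

Apply the shoelace (surveyor's) formula: 2A = Σ (x_i·y_{i+1} − x_{i+1}·y_i), indices taken mod 6.
Σ = (-152.25) + (-133.5) + (-113) + (36) + (1) + (-99.75) = -461.5
Area = |Σ|/2 = 230.75.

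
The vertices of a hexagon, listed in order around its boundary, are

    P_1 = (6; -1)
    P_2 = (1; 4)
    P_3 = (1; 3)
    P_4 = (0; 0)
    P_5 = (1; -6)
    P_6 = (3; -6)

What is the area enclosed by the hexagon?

Apply Gauss's area formula: 2A = Σ (x_i·y_{i+1} − x_{i+1}·y_i), indices taken mod 6.
Σ = (25) + (-1) + (0) + (0) + (12) + (33) = 69
Area = |Σ|/2 = 34.5.

34.5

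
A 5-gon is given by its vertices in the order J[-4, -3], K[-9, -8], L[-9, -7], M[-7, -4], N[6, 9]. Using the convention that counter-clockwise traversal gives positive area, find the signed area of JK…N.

-19

Apply the surveyor's formula: 2A = Σ (x_i·y_{i+1} − x_{i+1}·y_i), indices taken mod 5.
Σ = (5) + (-9) + (-13) + (-39) + (18) = -38
Signed area = Σ/2 = -19 (negative ⇒ clockwise traversal).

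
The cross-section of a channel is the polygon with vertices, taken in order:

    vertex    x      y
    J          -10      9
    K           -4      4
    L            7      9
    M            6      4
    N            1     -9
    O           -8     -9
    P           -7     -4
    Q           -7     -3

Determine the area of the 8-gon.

Σ = (-4) + (-64) + (-26) + (-58) + (-81) + (-31) + (-7) + (-93) = -364
Area = |Σ|/2 = 182.

182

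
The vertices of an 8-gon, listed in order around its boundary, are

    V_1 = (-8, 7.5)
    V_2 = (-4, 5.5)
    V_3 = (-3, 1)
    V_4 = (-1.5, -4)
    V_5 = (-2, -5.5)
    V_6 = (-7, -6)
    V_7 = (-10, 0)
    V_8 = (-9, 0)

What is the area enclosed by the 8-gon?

70.875

V_1→V_2: (-8)(5.5) − (-4)(7.5) = -14
V_2→V_3: (-4)(1) − (-3)(5.5) = 12.5
V_3→V_4: (-3)(-4) − (-1.5)(1) = 13.5
V_4→V_5: (-1.5)(-5.5) − (-2)(-4) = 0.25
V_5→V_6: (-2)(-6) − (-7)(-5.5) = -26.5
V_6→V_7: (-7)(0) − (-10)(-6) = -60
V_7→V_8: (-10)(0) − (-9)(0) = 0
V_8→V_1: (-9)(7.5) − (-8)(0) = -67.5
Σ = -141.75
Area = |Σ|/2 = 70.875.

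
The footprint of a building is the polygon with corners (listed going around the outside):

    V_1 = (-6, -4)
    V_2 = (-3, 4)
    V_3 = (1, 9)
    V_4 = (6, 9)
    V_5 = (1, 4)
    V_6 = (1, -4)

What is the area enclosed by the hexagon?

66.5

Apply the surveyor's formula: 2A = Σ (x_i·y_{i+1} − x_{i+1}·y_i), indices taken mod 6.
V_1→V_2: (-6)(4) − (-3)(-4) = -36
V_2→V_3: (-3)(9) − (1)(4) = -31
V_3→V_4: (1)(9) − (6)(9) = -45
V_4→V_5: (6)(4) − (1)(9) = 15
V_5→V_6: (1)(-4) − (1)(4) = -8
V_6→V_1: (1)(-4) − (-6)(-4) = -28
Σ = -133
Area = |Σ|/2 = 66.5.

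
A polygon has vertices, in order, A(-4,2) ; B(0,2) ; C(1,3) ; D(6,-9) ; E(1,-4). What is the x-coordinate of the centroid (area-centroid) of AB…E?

Apply the surveyor's formula. First the cross-terms c_i = x_i·y_{i+1} − x_{i+1}·y_i:
  -8, -2, -27, -15, -14  ⇒  2A = -66, A = -33.
Then Σ (x_i + x_{i+1})·c_i = -222, so x̄ = -222 / (6·(-33)) = 37/33.

37/33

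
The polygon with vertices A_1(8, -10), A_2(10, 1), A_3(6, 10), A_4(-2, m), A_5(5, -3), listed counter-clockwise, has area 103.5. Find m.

The doubled signed area Σ (x_i y_{i+1} − x_{i+1} y_i) is linear in m.
With m=0 it equals 202; the coefficient of m is 1 (from the two edges through A_4).
So 1·m + 202 = 2·103.5 = 207 ⇒ m = 5.

5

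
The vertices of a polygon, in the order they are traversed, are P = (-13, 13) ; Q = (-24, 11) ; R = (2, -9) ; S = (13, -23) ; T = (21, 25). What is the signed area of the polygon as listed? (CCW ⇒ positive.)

920

P→Q: (-13)(11) − (-24)(13) = 169
Q→R: (-24)(-9) − (2)(11) = 194
R→S: (2)(-23) − (13)(-9) = 71
S→T: (13)(25) − (21)(-23) = 808
T→P: (21)(13) − (-13)(25) = 598
Σ = 1840
Signed area = Σ/2 = 920 (positive ⇒ counter-clockwise traversal).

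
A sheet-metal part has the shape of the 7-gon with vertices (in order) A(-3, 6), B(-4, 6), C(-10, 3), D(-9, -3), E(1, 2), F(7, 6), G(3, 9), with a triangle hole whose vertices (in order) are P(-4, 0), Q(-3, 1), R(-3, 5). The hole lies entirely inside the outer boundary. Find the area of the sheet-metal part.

87

Outer boundary:
Cross-terms: 6, 48, 57, -15, -8, 45, 45  ⇒  Σ = 178
Area = |Σ|/2 = 89.
Hole:
Apply Gauss's area formula: 2A = Σ (x_i·y_{i+1} − x_{i+1}·y_i), indices taken mod 3.
Σ = (-4) + (-12) + (20) = 4
Area = |Σ|/2 = 2.
Net area = 89 − 2 = 87.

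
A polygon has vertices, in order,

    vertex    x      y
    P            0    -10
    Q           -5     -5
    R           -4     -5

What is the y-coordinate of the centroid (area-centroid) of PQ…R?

Apply the shoelace formula. First the cross-terms c_i = x_i·y_{i+1} − x_{i+1}·y_i:
  -50, 5, 40  ⇒  2A = -5, A = -2.5.
Then Σ (y_i + y_{i+1})·c_i = 100, so ȳ = 100 / (6·(-2.5)) = -20/3.

-20/3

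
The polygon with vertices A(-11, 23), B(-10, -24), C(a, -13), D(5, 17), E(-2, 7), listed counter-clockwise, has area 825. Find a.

The doubled signed area Σ (x_i y_{i+1} − x_{i+1} y_i) is linear in a.
With a=0 it equals 789; the coefficient of a is 41 (from the two edges through C).
So 41·a + 789 = 2·825 = 1650 ⇒ a = 21.

21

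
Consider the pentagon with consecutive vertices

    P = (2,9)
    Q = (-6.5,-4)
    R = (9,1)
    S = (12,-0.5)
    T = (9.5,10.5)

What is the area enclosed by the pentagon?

129.375

Apply the shoelace (surveyor's) formula: 2A = Σ (x_i·y_{i+1} − x_{i+1}·y_i), indices taken mod 5.
Σ = (50.5) + (29.5) + (-16.5) + (130.75) + (64.5) = 258.75
Area = |Σ|/2 = 129.375.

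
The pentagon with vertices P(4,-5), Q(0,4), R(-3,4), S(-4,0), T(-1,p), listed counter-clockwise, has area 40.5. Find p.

-4

Write out the shoelace sum; only the two edges meeting at T involve p:
2·Area = [((-4)·p − (-1)·0) + ((-1)·(-5) − 4·p)] + 44
       = -8·p + 49 = 81
⇒ p = -4.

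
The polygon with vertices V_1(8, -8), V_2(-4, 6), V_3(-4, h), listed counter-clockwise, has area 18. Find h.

Write out the shoelace sum; only the two edges meeting at V_3 involve h:
2·Area = [((-4)·h − (-4)·6) + ((-4)·(-8) − 8·h)] + 16
       = -12·h + 72 = 36
⇒ h = 3.

3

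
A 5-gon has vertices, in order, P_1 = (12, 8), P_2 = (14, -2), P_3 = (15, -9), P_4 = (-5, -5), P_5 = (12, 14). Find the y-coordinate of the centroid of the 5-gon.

-41/217

Apply the shoelace (surveyor's) formula. First the cross-terms c_i = x_i·y_{i+1} − x_{i+1}·y_i:
  -136, -96, -120, -10, -72  ⇒  2A = -434, A = -217.
Then Σ (y_i + y_{i+1})·c_i = 246, so ȳ = 246 / (6·(-217)) = -41/217.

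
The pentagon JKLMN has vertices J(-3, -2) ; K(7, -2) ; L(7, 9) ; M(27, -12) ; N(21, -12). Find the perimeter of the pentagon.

82

|JK| = √((10)² + (0)²) = √100 = 10
|KL| = √((0)² + (11)²) = √121 = 11
|LM| = √((20)² + (-21)²) = √841 = 29
|MN| = √((-6)² + (0)²) = √36 = 6
|NJ| = √((-24)² + (10)²) = √676 = 26
Perimeter = 10 + 11 + 29 + 6 + 26 = 82.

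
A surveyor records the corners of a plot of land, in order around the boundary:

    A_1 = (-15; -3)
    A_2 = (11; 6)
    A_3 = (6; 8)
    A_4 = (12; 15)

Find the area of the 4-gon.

Cross-terms: -57, 52, -6, 189  ⇒  Σ = 178
Area = |Σ|/2 = 89.

89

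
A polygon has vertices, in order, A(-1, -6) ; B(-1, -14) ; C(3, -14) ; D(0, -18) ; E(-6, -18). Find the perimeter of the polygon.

|AB| = √((0)² + (-8)²) = √64 = 8
|BC| = √((4)² + (0)²) = √16 = 4
|CD| = √((-3)² + (-4)²) = √25 = 5
|DE| = √((-6)² + (0)²) = √36 = 6
|EA| = √((5)² + (12)²) = √169 = 13
Perimeter = 8 + 4 + 5 + 6 + 13 = 36.

36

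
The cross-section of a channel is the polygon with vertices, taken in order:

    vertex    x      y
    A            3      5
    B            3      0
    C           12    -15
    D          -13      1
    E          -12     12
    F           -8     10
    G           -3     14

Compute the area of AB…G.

275

Apply Gauss's area formula: 2A = Σ (x_i·y_{i+1} − x_{i+1}·y_i), indices taken mod 7.
Σ = (-15) + (-45) + (-183) + (-144) + (-24) + (-82) + (-57) = -550
Area = |Σ|/2 = 275.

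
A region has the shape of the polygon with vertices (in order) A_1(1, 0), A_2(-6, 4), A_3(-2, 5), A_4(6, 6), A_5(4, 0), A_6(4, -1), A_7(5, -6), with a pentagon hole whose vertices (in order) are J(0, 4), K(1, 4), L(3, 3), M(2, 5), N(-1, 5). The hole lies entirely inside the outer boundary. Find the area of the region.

47

Outer boundary:
A_1→A_2: (1)(4) − (-6)(0) = 4
A_2→A_3: (-6)(5) − (-2)(4) = -22
A_3→A_4: (-2)(6) − (6)(5) = -42
A_4→A_5: (6)(0) − (4)(6) = -24
A_5→A_6: (4)(-1) − (4)(0) = -4
A_6→A_7: (4)(-6) − (5)(-1) = -19
A_7→A_1: (5)(0) − (1)(-6) = 6
Σ = -101
Area = |Σ|/2 = 50.5.
Hole:
Apply the surveyor's formula: 2A = Σ (x_i·y_{i+1} − x_{i+1}·y_i), indices taken mod 5.
Σ = (-4) + (-9) + (9) + (15) + (-4) = 7
Area = |Σ|/2 = 3.5.
Net area = 50.5 − 3.5 = 47.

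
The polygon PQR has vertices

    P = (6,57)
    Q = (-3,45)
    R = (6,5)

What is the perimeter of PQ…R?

|PQ| = √((-9)² + (-12)²) = √225 = 15
|QR| = √((9)² + (-40)²) = √1681 = 41
|RP| = √((0)² + (52)²) = √2704 = 52
Perimeter = 15 + 41 + 52 = 108.

108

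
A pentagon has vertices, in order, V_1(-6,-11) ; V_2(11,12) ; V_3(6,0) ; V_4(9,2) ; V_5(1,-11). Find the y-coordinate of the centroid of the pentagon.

Apply Gauss's area formula. First the cross-terms c_i = x_i·y_{i+1} − x_{i+1}·y_i:
  49, -72, 12, -101, -77  ⇒  2A = -189, A = -94.5.
Then Σ (y_i + y_{i+1})·c_i = 1812, so ȳ = 1812 / (6·(-94.5)) = -604/189.

-604/189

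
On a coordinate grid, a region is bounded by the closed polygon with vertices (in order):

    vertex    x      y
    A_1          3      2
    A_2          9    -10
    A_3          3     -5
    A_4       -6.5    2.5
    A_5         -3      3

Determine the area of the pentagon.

57.5

Σ = (-48) + (-15) + (-25) + (-12) + (-15) = -115
Area = |Σ|/2 = 57.5.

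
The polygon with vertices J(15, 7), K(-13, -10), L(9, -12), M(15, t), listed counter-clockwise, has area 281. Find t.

-15

Write out the shoelace sum; only the two edges meeting at M involve t:
2·Area = [(9·t − 15·(-12)) + (15·7 − 15·t)] + 187
       = -6·t + 472 = 562
⇒ t = -15.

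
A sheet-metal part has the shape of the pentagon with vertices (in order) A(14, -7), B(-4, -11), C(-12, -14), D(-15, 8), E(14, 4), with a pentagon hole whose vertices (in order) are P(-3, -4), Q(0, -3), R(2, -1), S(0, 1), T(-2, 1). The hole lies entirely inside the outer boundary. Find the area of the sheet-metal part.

430

Outer boundary:
A→B: (14)(-11) − (-4)(-7) = -182
B→C: (-4)(-14) − (-12)(-11) = -76
C→D: (-12)(8) − (-15)(-14) = -306
D→E: (-15)(4) − (14)(8) = -172
E→A: (14)(-7) − (14)(4) = -154
Σ = -890
Area = |Σ|/2 = 445.
Hole:
Apply the shoelace (surveyor's) formula: 2A = Σ (x_i·y_{i+1} − x_{i+1}·y_i), indices taken mod 5.
Σ = (9) + (6) + (2) + (2) + (11) = 30
Area = |Σ|/2 = 15.
Net area = 445 − 15 = 430.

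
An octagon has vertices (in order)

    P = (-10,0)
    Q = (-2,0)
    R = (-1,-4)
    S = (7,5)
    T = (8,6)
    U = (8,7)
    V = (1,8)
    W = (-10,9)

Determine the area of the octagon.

138.5

Apply the shoelace (surveyor's) formula: 2A = Σ (x_i·y_{i+1} − x_{i+1}·y_i), indices taken mod 8.
Cross-terms: 0, 8, 23, 2, 8, 57, 89, 90  ⇒  Σ = 277
Area = |Σ|/2 = 138.5.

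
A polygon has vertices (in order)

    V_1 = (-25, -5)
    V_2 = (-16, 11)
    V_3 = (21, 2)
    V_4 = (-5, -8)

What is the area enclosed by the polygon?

475.5

Apply the shoelace formula: 2A = Σ (x_i·y_{i+1} − x_{i+1}·y_i), indices taken mod 4.
Σ = (-355) + (-263) + (-158) + (-175) = -951
Area = |Σ|/2 = 475.5.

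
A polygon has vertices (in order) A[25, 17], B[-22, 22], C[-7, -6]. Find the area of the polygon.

620.5

A→B: (25)(22) − (-22)(17) = 924
B→C: (-22)(-6) − (-7)(22) = 286
C→A: (-7)(17) − (25)(-6) = 31
Σ = 1241
Area = |Σ|/2 = 620.5.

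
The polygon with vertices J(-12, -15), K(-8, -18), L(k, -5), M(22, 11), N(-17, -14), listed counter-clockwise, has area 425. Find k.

The doubled signed area Σ (x_i y_{i+1} − x_{i+1} y_i) is linear in k.
With k=0 it equals 212; the coefficient of k is 29 (from the two edges through L).
So 29·k + 212 = 2·425 = 850 ⇒ k = 22.

22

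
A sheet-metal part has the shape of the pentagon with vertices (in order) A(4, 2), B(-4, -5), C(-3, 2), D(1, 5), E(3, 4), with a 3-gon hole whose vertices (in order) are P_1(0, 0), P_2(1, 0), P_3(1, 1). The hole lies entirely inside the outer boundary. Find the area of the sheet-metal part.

Outer boundary:
Σ = (-12) + (-23) + (-17) + (-11) + (-10) = -73
Area = |Σ|/2 = 36.5.
Hole:
P_1→P_2: (0)(0) − (1)(0) = 0
P_2→P_3: (1)(1) − (1)(0) = 1
P_3→P_1: (1)(0) − (0)(1) = 0
Σ = 1
Area = |Σ|/2 = 0.5.
Net area = 36.5 − 0.5 = 36.

36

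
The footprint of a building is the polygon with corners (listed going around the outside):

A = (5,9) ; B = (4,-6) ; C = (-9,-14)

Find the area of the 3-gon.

93.5

Apply the shoelace (surveyor's) formula: 2A = Σ (x_i·y_{i+1} − x_{i+1}·y_i), indices taken mod 3.
Σ = (-66) + (-110) + (-11) = -187
Area = |Σ|/2 = 93.5.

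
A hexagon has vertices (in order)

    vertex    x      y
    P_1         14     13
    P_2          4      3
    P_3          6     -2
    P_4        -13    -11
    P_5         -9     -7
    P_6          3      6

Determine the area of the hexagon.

107

P_1→P_2: (14)(3) − (4)(13) = -10
P_2→P_3: (4)(-2) − (6)(3) = -26
P_3→P_4: (6)(-11) − (-13)(-2) = -92
P_4→P_5: (-13)(-7) − (-9)(-11) = -8
P_5→P_6: (-9)(6) − (3)(-7) = -33
P_6→P_1: (3)(13) − (14)(6) = -45
Σ = -214
Area = |Σ|/2 = 107.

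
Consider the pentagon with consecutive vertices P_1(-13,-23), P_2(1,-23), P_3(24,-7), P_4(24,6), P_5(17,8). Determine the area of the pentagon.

491

Σ = (322) + (545) + (312) + (90) + (-287) = 982
Area = |Σ|/2 = 491.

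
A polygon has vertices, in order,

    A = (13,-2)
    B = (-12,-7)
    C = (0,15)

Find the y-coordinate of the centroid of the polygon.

Apply the shoelace (surveyor's) formula. First the cross-terms c_i = x_i·y_{i+1} − x_{i+1}·y_i:
  -115, -180, -195  ⇒  2A = -490, A = -245.
Then Σ (y_i + y_{i+1})·c_i = -2940, so ȳ = -2940 / (6·(-245)) = 2.

2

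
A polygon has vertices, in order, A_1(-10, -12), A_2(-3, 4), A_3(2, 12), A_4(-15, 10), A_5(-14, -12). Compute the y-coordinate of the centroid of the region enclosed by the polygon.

157/84

Apply the surveyor's formula. First the cross-terms c_i = x_i·y_{i+1} − x_{i+1}·y_i:
  -76, -44, 200, 320, 48  ⇒  2A = 448, A = 224.
Then Σ (y_i + y_{i+1})·c_i = 2512, so ȳ = 2512 / (6·224) = 157/84.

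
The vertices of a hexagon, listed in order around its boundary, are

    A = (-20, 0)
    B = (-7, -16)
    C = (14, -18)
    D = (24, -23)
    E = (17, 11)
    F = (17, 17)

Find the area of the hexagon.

Σ = (320) + (350) + (110) + (655) + (102) + (340) = 1877
Area = |Σ|/2 = 938.5.

938.5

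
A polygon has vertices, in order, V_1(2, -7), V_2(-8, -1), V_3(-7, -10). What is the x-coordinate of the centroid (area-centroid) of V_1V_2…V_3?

Apply the surveyor's formula. First the cross-terms c_i = x_i·y_{i+1} − x_{i+1}·y_i:
  -58, 73, 69  ⇒  2A = 84, A = 42.
Then Σ (x_i + x_{i+1})·c_i = -1092, so x̄ = -1092 / (6·42) = -13/3.

-13/3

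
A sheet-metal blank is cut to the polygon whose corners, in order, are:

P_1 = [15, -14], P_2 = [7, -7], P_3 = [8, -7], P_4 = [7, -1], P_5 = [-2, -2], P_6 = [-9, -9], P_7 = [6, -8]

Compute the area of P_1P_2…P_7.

93.5

Apply Gauss's area formula: 2A = Σ (x_i·y_{i+1} − x_{i+1}·y_i), indices taken mod 7.
Σ = (-7) + (7) + (41) + (-16) + (0) + (126) + (36) = 187
Area = |Σ|/2 = 93.5.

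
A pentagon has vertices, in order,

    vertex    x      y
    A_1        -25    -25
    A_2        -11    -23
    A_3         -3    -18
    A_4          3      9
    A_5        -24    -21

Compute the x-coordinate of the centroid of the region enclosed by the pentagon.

Apply the surveyor's formula. First the cross-terms c_i = x_i·y_{i+1} − x_{i+1}·y_i:
  300, 129, 27, 153, 75  ⇒  2A = 684, A = 342.
Then Σ (x_i + x_{i+1})·c_i = -19494, so x̄ = -19494 / (6·342) = -9.5.

-9.5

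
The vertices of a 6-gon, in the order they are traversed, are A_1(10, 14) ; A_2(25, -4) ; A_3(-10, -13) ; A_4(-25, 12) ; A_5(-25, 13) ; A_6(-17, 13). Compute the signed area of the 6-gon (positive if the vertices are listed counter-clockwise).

Cross-terms: -390, -365, -445, -25, -104, -368  ⇒  Σ = -1697
Signed area = Σ/2 = -848.5 (negative ⇒ clockwise traversal).

-848.5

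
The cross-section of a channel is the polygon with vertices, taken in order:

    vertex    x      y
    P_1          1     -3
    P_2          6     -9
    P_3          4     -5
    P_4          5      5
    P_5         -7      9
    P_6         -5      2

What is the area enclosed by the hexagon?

92

Σ = (9) + (6) + (45) + (80) + (31) + (13) = 184
Area = |Σ|/2 = 92.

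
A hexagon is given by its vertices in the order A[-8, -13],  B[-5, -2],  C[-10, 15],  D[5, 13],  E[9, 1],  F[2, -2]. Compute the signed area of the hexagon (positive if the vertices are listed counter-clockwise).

Apply Gauss's area formula: 2A = Σ (x_i·y_{i+1} − x_{i+1}·y_i), indices taken mod 6.
Σ = (-49) + (-95) + (-205) + (-112) + (-20) + (-42) = -523
Signed area = Σ/2 = -261.5 (negative ⇒ clockwise traversal).

-261.5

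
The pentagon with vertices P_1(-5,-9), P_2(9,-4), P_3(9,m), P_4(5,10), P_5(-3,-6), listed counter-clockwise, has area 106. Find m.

-3

The doubled signed area Σ (x_i y_{i+1} − x_{i+1} y_i) is linear in m.
With m=0 it equals 224; the coefficient of m is 4 (from the two edges through P_3).
So 4·m + 224 = 2·106 = 212 ⇒ m = -3.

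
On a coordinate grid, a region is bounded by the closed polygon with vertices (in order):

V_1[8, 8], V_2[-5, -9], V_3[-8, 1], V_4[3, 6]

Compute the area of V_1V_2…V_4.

Apply the shoelace (surveyor's) formula: 2A = Σ (x_i·y_{i+1} − x_{i+1}·y_i), indices taken mod 4.
Σ = (-32) + (-77) + (-51) + (-24) = -184
Area = |Σ|/2 = 92.

92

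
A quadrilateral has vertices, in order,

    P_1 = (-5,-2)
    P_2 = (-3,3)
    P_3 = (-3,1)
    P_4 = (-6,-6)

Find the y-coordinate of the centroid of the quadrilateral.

Apply Gauss's area formula. First the cross-terms c_i = x_i·y_{i+1} − x_{i+1}·y_i:
  -21, 6, 24, -18  ⇒  2A = -9, A = -4.5.
Then Σ (y_i + y_{i+1})·c_i = 27, so ȳ = 27 / (6·(-4.5)) = -1.

-1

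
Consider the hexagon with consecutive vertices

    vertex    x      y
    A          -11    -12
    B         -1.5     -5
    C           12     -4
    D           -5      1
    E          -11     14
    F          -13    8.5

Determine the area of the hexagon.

187

Apply Gauss's area formula: 2A = Σ (x_i·y_{i+1} − x_{i+1}·y_i), indices taken mod 6.
Σ = (37) + (66) + (-8) + (-59) + (88.5) + (249.5) = 374
Area = |Σ|/2 = 187.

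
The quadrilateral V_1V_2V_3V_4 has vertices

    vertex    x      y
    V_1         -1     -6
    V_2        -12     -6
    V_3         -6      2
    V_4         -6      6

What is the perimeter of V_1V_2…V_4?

38

|V_1V_2| = √((-11)² + (0)²) = √121 = 11
|V_2V_3| = √((6)² + (8)²) = √100 = 10
|V_3V_4| = √((0)² + (4)²) = √16 = 4
|V_4V_1| = √((5)² + (-12)²) = √169 = 13
Perimeter = 11 + 10 + 4 + 13 = 38.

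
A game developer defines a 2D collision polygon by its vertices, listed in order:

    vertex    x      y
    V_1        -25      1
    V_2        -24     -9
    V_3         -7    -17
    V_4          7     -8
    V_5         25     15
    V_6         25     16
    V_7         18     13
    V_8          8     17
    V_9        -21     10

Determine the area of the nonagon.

Apply the surveyor's formula: 2A = Σ (x_i·y_{i+1} − x_{i+1}·y_i), indices taken mod 9.
Cross-terms: 249, 345, 175, 305, 25, 37, 202, 437, 229  ⇒  Σ = 2004
Area = |Σ|/2 = 1002.

1002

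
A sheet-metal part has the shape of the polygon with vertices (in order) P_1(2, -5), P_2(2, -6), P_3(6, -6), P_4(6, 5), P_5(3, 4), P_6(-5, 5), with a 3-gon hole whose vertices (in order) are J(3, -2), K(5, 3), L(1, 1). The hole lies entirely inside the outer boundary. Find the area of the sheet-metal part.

65.5

Outer boundary:
Apply the surveyor's formula: 2A = Σ (x_i·y_{i+1} − x_{i+1}·y_i), indices taken mod 6.
Σ = (-2) + (24) + (66) + (9) + (35) + (15) = 147
Area = |Σ|/2 = 73.5.
Hole:
Σ = (19) + (2) + (-5) = 16
Area = |Σ|/2 = 8.
Net area = 73.5 − 8 = 65.5.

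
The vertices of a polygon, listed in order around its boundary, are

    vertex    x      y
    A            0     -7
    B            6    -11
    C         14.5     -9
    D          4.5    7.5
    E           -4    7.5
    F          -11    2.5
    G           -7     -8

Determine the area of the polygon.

A→B: (0)(-11) − (6)(-7) = 42
B→C: (6)(-9) − (14.5)(-11) = 105.5
C→D: (14.5)(7.5) − (4.5)(-9) = 149.25
D→E: (4.5)(7.5) − (-4)(7.5) = 63.75
E→F: (-4)(2.5) − (-11)(7.5) = 72.5
F→G: (-11)(-8) − (-7)(2.5) = 105.5
G→A: (-7)(-7) − (0)(-8) = 49
Σ = 587.5
Area = |Σ|/2 = 293.75.

293.75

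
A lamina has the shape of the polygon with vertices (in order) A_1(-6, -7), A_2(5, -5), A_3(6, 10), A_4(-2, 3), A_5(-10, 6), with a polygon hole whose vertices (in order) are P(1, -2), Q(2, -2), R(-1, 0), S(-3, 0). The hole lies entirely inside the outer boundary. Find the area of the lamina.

150.5

Outer boundary:
Apply the surveyor's formula: 2A = Σ (x_i·y_{i+1} − x_{i+1}·y_i), indices taken mod 5.
Cross-terms: 65, 80, 38, 18, 106  ⇒  Σ = 307
Area = |Σ|/2 = 153.5.
Hole:
Apply the shoelace formula: 2A = Σ (x_i·y_{i+1} − x_{i+1}·y_i), indices taken mod 4.
P→Q: (1)(-2) − (2)(-2) = 2
Q→R: (2)(0) − (-1)(-2) = -2
R→S: (-1)(0) − (-3)(0) = 0
S→P: (-3)(-2) − (1)(0) = 6
Σ = 6
Area = |Σ|/2 = 3.
Net area = 153.5 − 3 = 150.5.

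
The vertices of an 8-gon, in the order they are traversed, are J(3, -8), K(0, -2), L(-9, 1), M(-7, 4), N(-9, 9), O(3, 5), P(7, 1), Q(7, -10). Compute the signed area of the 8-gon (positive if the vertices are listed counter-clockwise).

J→K: (3)(-2) − (0)(-8) = -6
K→L: (0)(1) − (-9)(-2) = -18
L→M: (-9)(4) − (-7)(1) = -29
M→N: (-7)(9) − (-9)(4) = -27
N→O: (-9)(5) − (3)(9) = -72
O→P: (3)(1) − (7)(5) = -32
P→Q: (7)(-10) − (7)(1) = -77
Q→J: (7)(-8) − (3)(-10) = -26
Σ = -287
Signed area = Σ/2 = -143.5 (negative ⇒ clockwise traversal).

-143.5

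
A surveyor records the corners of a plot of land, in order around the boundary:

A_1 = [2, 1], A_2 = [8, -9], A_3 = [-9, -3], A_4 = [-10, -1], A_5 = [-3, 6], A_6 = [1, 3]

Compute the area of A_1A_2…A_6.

117.5

Apply the surveyor's formula: 2A = Σ (x_i·y_{i+1} − x_{i+1}·y_i), indices taken mod 6.
Σ = (-26) + (-105) + (-21) + (-63) + (-15) + (-5) = -235
Area = |Σ|/2 = 117.5.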